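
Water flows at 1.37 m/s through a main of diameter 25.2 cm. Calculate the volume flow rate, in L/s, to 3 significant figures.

Q = A·v = 0.0499 m² × 1.37 m/s = 0.0683 m³/s.
Converting: 0.0683 m³/s × 1000 = 68.3 L/s.

Q = 68.3 L/s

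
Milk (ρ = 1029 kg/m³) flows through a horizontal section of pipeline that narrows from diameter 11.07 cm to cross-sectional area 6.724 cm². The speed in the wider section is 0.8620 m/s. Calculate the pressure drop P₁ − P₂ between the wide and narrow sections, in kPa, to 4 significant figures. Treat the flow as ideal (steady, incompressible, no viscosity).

The volume flow rate is constant, so v₂ = (A₁/A₂)v₁ = (96.25/6.724)·0.8620 = 12.34 m/s.
With no height change, Bernoulli's equation is P₁ + ½ρv₁² = P₂ + ½ρv₂².
P₁ − P₂ = ½·1029·(12.34² − 0.8620²) = ½·1029·151.5 = 77950 Pa.

ΔP ≈ 77.95 kPa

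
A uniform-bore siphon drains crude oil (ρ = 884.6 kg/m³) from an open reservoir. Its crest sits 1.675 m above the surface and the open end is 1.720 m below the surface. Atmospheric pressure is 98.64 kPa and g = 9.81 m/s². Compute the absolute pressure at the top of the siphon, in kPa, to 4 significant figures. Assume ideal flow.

P_top ≈ 69.18 kPa

Bernoulli surface→outlet gives ½v² = g·h_out, so v = √(2·9.81·1.720) = 5.809 m/s.
With constant cross-section the crest speed equals v; applying Bernoulli from the surface up to the crest, P_top = P_atm − ½ρv² − ρg·h_top.
P_top = 98640 − ½·884.6·5.809² − 884.6·9.81·1.675 = 69180 Pa.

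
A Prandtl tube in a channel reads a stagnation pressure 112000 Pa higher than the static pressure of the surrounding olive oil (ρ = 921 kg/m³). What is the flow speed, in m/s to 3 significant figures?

Bernoulli between the free stream and the stagnation point: ½ρv² = P_stag − P_static.
v = √(2ΔP/ρ) = √(2·112000/921) = 15.6 m/s.

v = 15.6 m/s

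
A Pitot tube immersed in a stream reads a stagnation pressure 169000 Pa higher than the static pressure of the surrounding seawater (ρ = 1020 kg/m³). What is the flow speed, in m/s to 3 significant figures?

Bernoulli between the free stream and the stagnation point: ½ρv² = P_stag − P_static.
v = √(2ΔP/ρ) = √(2·169000/1020) = 18.2 m/s.

v ≈ 18.2 m/s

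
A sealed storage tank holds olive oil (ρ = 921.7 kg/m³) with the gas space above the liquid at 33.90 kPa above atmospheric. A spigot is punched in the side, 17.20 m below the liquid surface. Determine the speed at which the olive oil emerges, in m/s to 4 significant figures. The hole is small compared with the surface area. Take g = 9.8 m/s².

Take point 1 at the surface (v₁ ≈ 0) and point 2 at the hole (at atmospheric pressure). Bernoulli: P₁ + ρg h = P_atm + ½ρv₂².
With P₁ − P_atm = 33900 Pa, v₂ = √(2gh + 2ΔP/ρ) = √(2·9.8·17.20 + 2·33900/921.7) = 20.27 m/s.

v = 20.27 m/s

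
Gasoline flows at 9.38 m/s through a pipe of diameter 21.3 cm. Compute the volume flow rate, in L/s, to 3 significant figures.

Q = A·v = 0.0356 m² × 9.38 m/s = 0.334 m³/s.
Converting: 0.334 m³/s × 1000 = 334 L/s.

Q ≈ 334 L/s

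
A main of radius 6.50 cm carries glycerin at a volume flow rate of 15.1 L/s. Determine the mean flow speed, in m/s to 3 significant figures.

Q = 15.1 L/s = 0.0151 m³/s.
v = Q/A = 0.0151 / 0.0133 = 1.14 m/s.

1.14 m/s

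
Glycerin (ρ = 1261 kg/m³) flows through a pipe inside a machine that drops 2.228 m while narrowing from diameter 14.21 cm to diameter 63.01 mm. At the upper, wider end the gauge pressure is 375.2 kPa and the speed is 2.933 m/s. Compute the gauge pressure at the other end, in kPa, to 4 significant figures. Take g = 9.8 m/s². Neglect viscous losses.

P₂ = 267.9 kPa

Continuity gives A₁v₁ = A₂v₂, so v₂ = (158.6 cm²)/(31.18 cm²) × 2.933 m/s = 14.92 m/s.
Energy conservation along the streamline gives P₂ = P₁ − ½ρ(v₂² − v₁²) − ρg(h₂ − h₁).
P₂ = 375200 + ½·1261·(2.933² − 14.92²) − 1261·9.8·(−2.228) = 375200 + (-134900) − (-27530) = 267900 Pa.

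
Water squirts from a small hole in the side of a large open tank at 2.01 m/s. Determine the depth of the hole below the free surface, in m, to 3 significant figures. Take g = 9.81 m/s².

h ≈ 0.206 m

Inverting v = √(2gh) gives h = v² / 2g.
h = 2.01²/(2·9.81) = 4.04/19.62 = 0.206 m.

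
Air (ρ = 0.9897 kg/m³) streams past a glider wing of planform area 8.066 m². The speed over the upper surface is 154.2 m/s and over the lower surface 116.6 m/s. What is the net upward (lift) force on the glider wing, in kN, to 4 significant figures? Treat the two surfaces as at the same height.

The faster flow above has the lower pressure; Bernoulli (same height) gives ΔP = ½ρ(v_up² − v_low²).
ΔP = ½·0.9897·(154.2² − 116.6²) = 5039 Pa.
Lift = ΔP · A = 5039 × 8.066 = 40640 N.

F = 40.64 kN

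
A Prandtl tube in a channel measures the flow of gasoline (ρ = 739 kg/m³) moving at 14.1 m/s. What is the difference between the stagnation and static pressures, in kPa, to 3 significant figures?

ΔP ≈ 73.5 kPa

The dynamic pressure equals the rise in static pressure at the stagnation point: ΔP = ½ρv².
ΔP = ½·739·14.1² = 73500 Pa.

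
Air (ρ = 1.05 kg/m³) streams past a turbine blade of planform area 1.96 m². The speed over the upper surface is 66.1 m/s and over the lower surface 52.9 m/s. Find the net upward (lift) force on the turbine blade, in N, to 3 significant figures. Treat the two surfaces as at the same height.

1620 N

With equal heights on the two surfaces, Bernoulli gives P_lower − P_upper = ½ρ(v_upper² − v_lower²).
ΔP = ½·1.05·(66.1² − 52.9²) = 825 Pa.
Lift = ΔP · A = 825 × 1.96 = 1620 N.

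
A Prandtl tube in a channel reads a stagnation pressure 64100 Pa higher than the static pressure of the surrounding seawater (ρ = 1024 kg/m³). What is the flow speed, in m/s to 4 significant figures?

At the stagnation point the flow is brought to rest, so Bernoulli gives P_stag − P_static = ½ρv².
v = √(2ΔP/ρ) = √(2·64100/1024) = 11.19 m/s.

v ≈ 11.19 m/s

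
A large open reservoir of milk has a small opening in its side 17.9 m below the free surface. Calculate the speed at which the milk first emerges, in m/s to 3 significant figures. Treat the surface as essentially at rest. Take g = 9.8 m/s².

Bernoulli from surface to hole (P equal, v_surface ≈ 0): v = √(2gh) = √(2×9.8×17.9) = 18.7 m/s.

v ≈ 18.7 m/s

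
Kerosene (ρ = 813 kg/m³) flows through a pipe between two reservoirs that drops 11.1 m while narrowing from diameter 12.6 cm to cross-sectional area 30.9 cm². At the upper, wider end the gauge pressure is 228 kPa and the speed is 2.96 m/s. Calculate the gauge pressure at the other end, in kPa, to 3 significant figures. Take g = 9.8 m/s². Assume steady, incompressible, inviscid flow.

262 kPa

Continuity gives A₁v₁ = A₂v₂, so v₂ = (125 cm²)/(30.9 cm²) × 2.96 m/s = 11.9 m/s.
Energy conservation along the streamline gives P₂ = P₁ − ½ρ(v₂² − v₁²) − ρg(h₂ − h₁).
P₂ = 228000 + ½·813·(2.96² − 11.9²) − 813·9.8·(−11.1) = 228000 + (-54400) − (-88400) = 262000 Pa.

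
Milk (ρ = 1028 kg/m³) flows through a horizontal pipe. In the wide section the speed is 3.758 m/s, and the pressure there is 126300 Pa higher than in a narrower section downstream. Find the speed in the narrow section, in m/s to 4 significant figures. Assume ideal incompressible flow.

With h₁ = h₂, rearranging Bernoulli gives v₂ = √(v₁² + 2ΔP/ρ).
v₂ = √(3.758² + 2·126300/1028) = √(14.12 + 245.7) = 16.12 m/s.

v₂ ≈ 16.12 m/s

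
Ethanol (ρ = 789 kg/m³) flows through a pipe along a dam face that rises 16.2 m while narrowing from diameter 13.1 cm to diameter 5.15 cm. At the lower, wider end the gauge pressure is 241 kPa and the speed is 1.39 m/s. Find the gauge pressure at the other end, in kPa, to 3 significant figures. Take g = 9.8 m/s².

84.6 kPa

Continuity gives A₁v₁ = A₂v₂, so v₂ = (135 cm²)/(20.8 cm²) × 1.39 m/s = 8.99 m/s.
Bernoulli: P₁ + ½ρv₁² + ρg h₁ = P₂ + ½ρv₂² + ρg h₂, so P₂ = P₁ + ½ρ(v₁² − v₂²) − ρg(h₂ − h₁).
P₂ = 241000 + ½·789·(1.39² − 8.99²) − 789·9.8·(+16.2) = 241000 + (-31100) − (125000) = 84600 Pa.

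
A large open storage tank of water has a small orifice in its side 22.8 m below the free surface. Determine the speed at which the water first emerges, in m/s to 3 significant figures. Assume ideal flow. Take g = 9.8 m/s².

v ≈ 21.1 m/s

Bernoulli from surface to hole (P equal, v_surface ≈ 0): v = √(2gh) = √(2×9.8×22.8) = 21.1 m/s.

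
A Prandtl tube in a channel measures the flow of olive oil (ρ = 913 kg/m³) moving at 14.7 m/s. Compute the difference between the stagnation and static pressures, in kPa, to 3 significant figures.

At the stagnation point the flow is brought to rest, so Bernoulli gives P_stag − P_static = ½ρv².
ΔP = ½·913·14.7² = 98600 Pa.

98.6 kPa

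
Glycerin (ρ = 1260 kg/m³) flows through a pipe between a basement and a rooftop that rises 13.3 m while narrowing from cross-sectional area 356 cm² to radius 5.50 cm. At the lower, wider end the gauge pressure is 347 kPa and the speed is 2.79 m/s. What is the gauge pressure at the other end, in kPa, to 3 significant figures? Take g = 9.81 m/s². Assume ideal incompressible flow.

P₂ ≈ 119 kPa

By continuity, v₂ = v₁·A₁/A₂ = 2.79·(356/95.0) = 10.5 m/s.
Bernoulli: P₁ + ½ρv₁² + ρg h₁ = P₂ + ½ρv₂² + ρg h₂, so P₂ = P₁ + ½ρ(v₁² − v₂²) − ρg(h₂ − h₁).
P₂ = 347000 + ½·1260·(2.79² − 10.5²) − 1260·9.81·(+13.3) = 347000 + (-63900) − (164000) = 119000 Pa.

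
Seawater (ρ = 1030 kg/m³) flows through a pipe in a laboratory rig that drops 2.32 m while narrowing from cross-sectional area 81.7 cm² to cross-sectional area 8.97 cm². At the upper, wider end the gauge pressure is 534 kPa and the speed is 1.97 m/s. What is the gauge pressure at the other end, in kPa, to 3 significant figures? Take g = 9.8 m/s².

Mass conservation (A₁v₁ = A₂v₂) gives v₂ = 1.97 × 81.7/8.97 = 17.9 m/s.
Applying Bernoulli between the two ends and solving for P₂: P₂ = P₁ + ½ρ(v₁² − v₂²) − ρgΔh.
P₂ = 534000 + ½·1030·(1.97² − 17.9²) − 1030·9.8·(−2.32) = 534000 + (-164000) − (-23400) = 394000 Pa.

P₂ ≈ 394 kPa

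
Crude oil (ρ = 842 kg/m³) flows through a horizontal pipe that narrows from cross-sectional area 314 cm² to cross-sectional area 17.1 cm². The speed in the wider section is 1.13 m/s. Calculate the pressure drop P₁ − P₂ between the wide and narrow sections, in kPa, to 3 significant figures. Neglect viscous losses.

Mass conservation (A₁v₁ = A₂v₂) gives v₂ = 1.13 × 314/17.1 = 20.7 m/s.
Along the horizontal streamline, P + ½ρv² is constant.
P₁ − P₂ = ½·842·(20.7² − 1.13²) = ½·842·429 = 181000 Pa.

ΔP ≈ 181 kPa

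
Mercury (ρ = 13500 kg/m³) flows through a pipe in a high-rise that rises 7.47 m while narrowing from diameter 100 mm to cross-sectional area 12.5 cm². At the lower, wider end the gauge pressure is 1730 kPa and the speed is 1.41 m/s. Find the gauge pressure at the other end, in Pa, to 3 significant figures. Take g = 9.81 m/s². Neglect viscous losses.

P₂ ≈ 224000 Pa

Continuity gives A₁v₁ = A₂v₂, so v₂ = (78.5 cm²)/(12.5 cm²) × 1.41 m/s = 8.86 m/s.
Bernoulli: P₁ + ½ρv₁² + ρg h₁ = P₂ + ½ρv₂² + ρg h₂, so P₂ = P₁ + ½ρ(v₁² − v₂²) − ρg(h₂ − h₁).
P₂ = 1730000 + ½·13500·(1.41² − 8.86²) − 13500·9.81·(+7.47) = 1730000 + (-516000) − (989000) = 224000 Pa.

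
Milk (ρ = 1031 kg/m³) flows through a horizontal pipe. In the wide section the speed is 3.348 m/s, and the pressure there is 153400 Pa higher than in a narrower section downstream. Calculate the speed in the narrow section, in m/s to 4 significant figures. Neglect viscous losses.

Horizontal Bernoulli: P₁ + ½ρv₁² = P₂ + ½ρv₂², so v₂² = v₁² + 2(P₁ − P₂)/ρ.
v₂ = √(3.348² + 2·153400/1031) = √(11.21 + 297.6) = 17.57 m/s.

v₂ ≈ 17.57 m/s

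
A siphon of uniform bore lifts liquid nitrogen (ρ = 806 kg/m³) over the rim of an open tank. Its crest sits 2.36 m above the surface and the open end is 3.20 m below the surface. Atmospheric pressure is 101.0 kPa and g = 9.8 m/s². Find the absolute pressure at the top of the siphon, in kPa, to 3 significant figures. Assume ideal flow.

P_top ≈ 57.1 kPa

Bernoulli surface→outlet gives ½v² = g·h_out, so v = √(2·9.8·3.20) = 7.92 m/s.
Continuity keeps v the same throughout the tube; from surface to crest, P_atm + 0 = P_top + ½ρv² + ρg·h_top.
P_top = 101000 − ½·806·7.92² − 806·9.8·2.36 = 57100 Pa.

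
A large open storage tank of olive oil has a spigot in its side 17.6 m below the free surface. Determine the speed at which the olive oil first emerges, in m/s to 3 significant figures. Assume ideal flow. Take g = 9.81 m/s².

With the surface at rest and both surface and jet at atmospheric pressure, Bernoulli gives ρg h = ½ρv², so v = √(2gh) = √(2·9.81·17.6) = 18.6 m/s.

18.6 m/s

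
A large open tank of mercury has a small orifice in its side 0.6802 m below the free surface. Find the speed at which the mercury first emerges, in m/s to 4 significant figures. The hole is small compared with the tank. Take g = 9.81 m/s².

v = 3.653 m/s

With the surface at rest and both surface and jet at atmospheric pressure, Bernoulli gives ρg h = ½ρv², so v = √(2gh) = √(2·9.81·0.6802) = 3.653 m/s.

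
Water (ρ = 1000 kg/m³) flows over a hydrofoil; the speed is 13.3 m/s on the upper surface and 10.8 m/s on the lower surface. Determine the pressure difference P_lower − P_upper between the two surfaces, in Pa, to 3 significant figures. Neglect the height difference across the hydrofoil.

ΔP ≈ 30100 Pa

The pressure is lower where the speed is higher: ΔP = ½ρ(v_up² − v_low²).
ΔP = ½·1000·(13.3² − 10.8²) = 30100 Pa.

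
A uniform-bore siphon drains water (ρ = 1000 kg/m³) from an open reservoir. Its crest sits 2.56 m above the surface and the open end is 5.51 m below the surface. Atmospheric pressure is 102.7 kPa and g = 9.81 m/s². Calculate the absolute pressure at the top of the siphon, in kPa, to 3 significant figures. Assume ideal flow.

23.5 kPa

From the surface to the outlet (both open to atmosphere, surface at rest): v = √(2g·h_out) = √(2·9.81·5.51) = 10.4 m/s.
Continuity keeps v the same throughout the tube; from surface to crest, P_atm + 0 = P_top + ½ρv² + ρg·h_top.
P_top = 102700 − ½·1000·10.4² − 1000·9.81·2.56 = 23500 Pa.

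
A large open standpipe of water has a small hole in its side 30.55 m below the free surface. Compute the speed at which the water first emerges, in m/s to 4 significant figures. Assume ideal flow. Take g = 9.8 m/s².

The surface is effectively still and both ends are open, so ½v² = gh and v = √(2·9.8·30.55) = 24.47 m/s.

v ≈ 24.47 m/s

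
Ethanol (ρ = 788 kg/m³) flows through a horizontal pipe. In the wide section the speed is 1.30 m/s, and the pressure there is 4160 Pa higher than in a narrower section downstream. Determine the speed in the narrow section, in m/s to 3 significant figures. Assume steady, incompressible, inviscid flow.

3.50 m/s

With h₁ = h₂, rearranging Bernoulli gives v₂ = √(v₁² + 2ΔP/ρ).
v₂ = √(1.30² + 2·4160/788) = √(1.69 + 10.6) = 3.50 m/s.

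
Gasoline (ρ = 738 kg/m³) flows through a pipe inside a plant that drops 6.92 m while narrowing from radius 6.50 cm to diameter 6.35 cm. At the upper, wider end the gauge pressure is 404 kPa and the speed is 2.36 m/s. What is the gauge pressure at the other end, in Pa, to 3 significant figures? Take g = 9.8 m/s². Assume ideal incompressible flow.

P₂ ≈ 420000 Pa

By continuity, v₂ = v₁·A₁/A₂ = 2.36·(133/31.7) = 9.89 m/s.
Applying Bernoulli between the two ends and solving for P₂: P₂ = P₁ + ½ρ(v₁² − v₂²) − ρgΔh.
P₂ = 404000 + ½·738·(2.36² − 9.89²) − 738·9.8·(−6.92) = 404000 + (-34000) − (-50000) = 420000 Pa.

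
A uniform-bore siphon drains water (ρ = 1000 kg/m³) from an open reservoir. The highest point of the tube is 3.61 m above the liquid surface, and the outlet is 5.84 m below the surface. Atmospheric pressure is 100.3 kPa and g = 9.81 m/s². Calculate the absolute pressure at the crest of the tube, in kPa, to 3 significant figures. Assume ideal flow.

7.60 kPa

The outlet speed comes from Torricelli: v = √(2g·5.84) = 10.7 m/s.
With constant cross-section the crest speed equals v; applying Bernoulli from the surface up to the crest, P_top = P_atm − ½ρv² − ρg·h_top.
P_top = 100300 − ½·1000·10.7² − 1000·9.81·3.61 = 7600 Pa.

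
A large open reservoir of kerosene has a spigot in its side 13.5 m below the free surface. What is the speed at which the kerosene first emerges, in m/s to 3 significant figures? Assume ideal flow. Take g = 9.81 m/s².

Bernoulli from surface to hole (P equal, v_surface ≈ 0): v = √(2gh) = √(2×9.81×13.5) = 16.3 m/s.

16.3 m/s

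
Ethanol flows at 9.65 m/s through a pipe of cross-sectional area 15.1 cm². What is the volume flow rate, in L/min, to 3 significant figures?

874 L/min

Q = A·v = 0.00151 m² × 9.65 m/s = 0.0146 m³/s.
Converting: 0.0146 m³/s × 60000 = 874 L/min.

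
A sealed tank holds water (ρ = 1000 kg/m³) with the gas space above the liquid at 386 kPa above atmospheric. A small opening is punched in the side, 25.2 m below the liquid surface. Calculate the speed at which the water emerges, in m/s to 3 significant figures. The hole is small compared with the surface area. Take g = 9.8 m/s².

Take point 1 at the surface (v₁ ≈ 0) and point 2 at the hole (at atmospheric pressure). Bernoulli: P₁ + ρg h = P_atm + ½ρv₂².
With P₁ − P_atm = 386000 Pa, v₂ = √(2gh + 2ΔP/ρ) = √(2·9.8·25.2 + 2·386000/1000) = 35.6 m/s.

v = 35.6 m/s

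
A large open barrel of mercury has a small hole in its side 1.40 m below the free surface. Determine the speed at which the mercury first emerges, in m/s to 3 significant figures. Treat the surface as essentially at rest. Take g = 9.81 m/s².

v ≈ 5.24 m/s

The surface is effectively still and both ends are open, so ½v² = gh and v = √(2·9.81·1.40) = 5.24 m/s.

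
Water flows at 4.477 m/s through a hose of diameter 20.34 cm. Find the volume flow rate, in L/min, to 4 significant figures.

Q ≈ 8728 L/min

Q = A·v = 0.03249 m² × 4.477 m/s = 0.1455 m³/s.
Converting: 0.1455 m³/s × 60000 = 8728 L/min.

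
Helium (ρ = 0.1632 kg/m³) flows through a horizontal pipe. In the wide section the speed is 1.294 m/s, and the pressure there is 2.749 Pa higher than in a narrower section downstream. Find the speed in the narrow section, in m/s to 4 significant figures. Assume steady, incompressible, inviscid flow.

v₂ = 5.947 m/s

Horizontal Bernoulli: P₁ + ½ρv₁² = P₂ + ½ρv₂², so v₂² = v₁² + 2(P₁ − P₂)/ρ.
v₂ = √(1.294² + 2·2.749/0.1632) = √(1.674 + 33.69) = 5.947 m/s.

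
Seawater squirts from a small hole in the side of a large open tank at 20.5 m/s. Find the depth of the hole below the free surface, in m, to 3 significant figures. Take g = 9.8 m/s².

21.4 m

For a small hole in a large open tank, ½v² = gh, giving h = v²/(2g).
h = 20.5²/(2·9.8) = 420/19.60 = 21.4 m.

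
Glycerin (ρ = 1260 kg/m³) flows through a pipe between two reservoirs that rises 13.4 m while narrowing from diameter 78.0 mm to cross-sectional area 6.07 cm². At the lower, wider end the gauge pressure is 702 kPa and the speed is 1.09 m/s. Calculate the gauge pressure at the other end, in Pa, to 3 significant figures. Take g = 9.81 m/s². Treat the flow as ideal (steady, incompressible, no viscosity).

P₂ ≈ 491000 Pa

Mass conservation (A₁v₁ = A₂v₂) gives v₂ = 1.09 × 47.8/6.07 = 8.58 m/s.
Energy conservation along the streamline gives P₂ = P₁ − ½ρ(v₂² − v₁²) − ρg(h₂ − h₁).
P₂ = 702000 + ½·1260·(1.09² − 8.58²) − 1260·9.81·(+13.4) = 702000 + (-45600) − (166000) = 491000 Pa.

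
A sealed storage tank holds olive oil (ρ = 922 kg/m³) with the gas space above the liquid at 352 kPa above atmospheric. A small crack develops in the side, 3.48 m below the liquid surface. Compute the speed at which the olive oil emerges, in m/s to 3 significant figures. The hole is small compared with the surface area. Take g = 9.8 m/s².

v ≈ 28.8 m/s

Take point 1 at the surface (v₁ ≈ 0) and point 2 at the hole (at atmospheric pressure). Bernoulli: P₁ + ρg h = P_atm + ½ρv₂².
With P₁ − P_atm = 352000 Pa, v₂ = √(2gh + 2ΔP/ρ) = √(2·9.8·3.48 + 2·352000/922) = 28.8 m/s.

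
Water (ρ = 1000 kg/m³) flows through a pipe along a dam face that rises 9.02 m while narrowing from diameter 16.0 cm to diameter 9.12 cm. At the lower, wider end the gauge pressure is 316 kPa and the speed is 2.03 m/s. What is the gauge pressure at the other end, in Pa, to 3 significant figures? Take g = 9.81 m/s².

P₂ ≈ 210000 Pa

By continuity, v₂ = v₁·A₁/A₂ = 2.03·(201/65.3) = 6.25 m/s.
Bernoulli: P₁ + ½ρv₁² + ρg h₁ = P₂ + ½ρv₂² + ρg h₂, so P₂ = P₁ + ½ρ(v₁² − v₂²) − ρg(h₂ − h₁).
P₂ = 316000 + ½·1000·(2.03² − 6.25²) − 1000·9.81·(+9.02) = 316000 + (-17500) − (88500) = 210000 Pa.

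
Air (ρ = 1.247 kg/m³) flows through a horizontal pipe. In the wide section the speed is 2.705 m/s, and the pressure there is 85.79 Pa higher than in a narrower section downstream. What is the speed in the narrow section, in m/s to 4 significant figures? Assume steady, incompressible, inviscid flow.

v₂ ≈ 12.04 m/s

Horizontal Bernoulli: P₁ + ½ρv₁² = P₂ + ½ρv₂², so v₂² = v₁² + 2(P₁ − P₂)/ρ.
v₂ = √(2.705² + 2·85.79/1.247) = √(7.317 + 137.6) = 12.04 m/s.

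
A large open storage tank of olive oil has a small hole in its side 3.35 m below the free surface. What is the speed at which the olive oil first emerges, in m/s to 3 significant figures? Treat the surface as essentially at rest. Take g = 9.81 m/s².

8.11 m/s

Bernoulli from surface to hole (P equal, v_surface ≈ 0): v = √(2gh) = √(2×9.81×3.35) = 8.11 m/s.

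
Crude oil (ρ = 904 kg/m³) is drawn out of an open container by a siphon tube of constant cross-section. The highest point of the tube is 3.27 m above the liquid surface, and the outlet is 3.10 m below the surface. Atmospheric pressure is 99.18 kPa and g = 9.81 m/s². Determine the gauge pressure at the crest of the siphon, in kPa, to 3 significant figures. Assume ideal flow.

Bernoulli surface→outlet gives ½v² = g·h_out, so v = √(2·9.81·3.10) = 7.80 m/s.
With constant cross-section the crest speed equals v; applying Bernoulli from the surface up to the crest, P_top = P_atm − ½ρv² − ρg·h_top.
P_top = 99180 − ½·904·7.80² − 904·9.81·3.27 = 42700 Pa. So P_gauge = P_top − P_atm = -56500 Pa.

P_gauge = -56.5 kPa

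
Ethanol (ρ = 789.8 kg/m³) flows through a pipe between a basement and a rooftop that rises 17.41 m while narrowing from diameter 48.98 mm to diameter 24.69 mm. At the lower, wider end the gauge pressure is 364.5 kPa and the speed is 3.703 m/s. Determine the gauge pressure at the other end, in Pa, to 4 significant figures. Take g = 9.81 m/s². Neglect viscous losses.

151200 Pa

Mass conservation (A₁v₁ = A₂v₂) gives v₂ = 3.703 × 18.84/4.788 = 14.57 m/s.
Bernoulli: P₁ + ½ρv₁² + ρg h₁ = P₂ + ½ρv₂² + ρg h₂, so P₂ = P₁ + ½ρ(v₁² − v₂²) − ρg(h₂ − h₁).
P₂ = 364500 + ½·789.8·(3.703² − 14.57²) − 789.8·9.81·(+17.41) = 364500 + (-78450) − (134900) = 151200 Pa.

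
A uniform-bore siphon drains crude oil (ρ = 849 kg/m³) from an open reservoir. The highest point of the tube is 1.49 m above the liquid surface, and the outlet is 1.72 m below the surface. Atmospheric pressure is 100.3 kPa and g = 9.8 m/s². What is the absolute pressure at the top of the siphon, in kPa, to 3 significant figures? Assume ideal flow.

The outlet speed comes from Torricelli: v = √(2g·1.72) = 5.81 m/s.
Continuity keeps v the same throughout the tube; from surface to crest, P_atm + 0 = P_top + ½ρv² + ρg·h_top.
P_top = 100300 − ½·849·5.81² − 849·9.8·1.49 = 73600 Pa.

73.6 kPa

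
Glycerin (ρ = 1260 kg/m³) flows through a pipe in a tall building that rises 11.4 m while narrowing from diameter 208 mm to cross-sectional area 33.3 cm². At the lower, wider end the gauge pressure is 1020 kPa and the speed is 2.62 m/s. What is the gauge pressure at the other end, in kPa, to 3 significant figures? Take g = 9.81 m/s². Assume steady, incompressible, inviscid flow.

Continuity gives A₁v₁ = A₂v₂, so v₂ = (340 cm²)/(33.3 cm²) × 2.62 m/s = 26.7 m/s.
Energy conservation along the streamline gives P₂ = P₁ − ½ρ(v₂² − v₁²) − ρg(h₂ − h₁).
P₂ = 1020000 + ½·1260·(2.62² − 26.7²) − 1260·9.81·(+11.4) = 1020000 + (-446000) − (141000) = 433000 Pa.

433 kPa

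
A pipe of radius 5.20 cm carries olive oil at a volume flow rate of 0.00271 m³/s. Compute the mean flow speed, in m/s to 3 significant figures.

v ≈ 0.319 m/s

Q = 0.00271 m³/s = 0.00271 m³/s.
v = Q/A = 0.00271 / 0.00849 = 0.319 m/s.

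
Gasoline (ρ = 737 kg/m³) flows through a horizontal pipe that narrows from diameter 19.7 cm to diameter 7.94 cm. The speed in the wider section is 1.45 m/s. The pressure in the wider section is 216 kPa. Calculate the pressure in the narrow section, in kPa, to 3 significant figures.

By continuity, v₂ = v₁·A₁/A₂ = 1.45·(305/49.5) = 8.93 m/s.
Bernoulli (h₁ = h₂): P₁ − P₂ = ½ρ(v₂² − v₁²).
P₂ = P₁ − ½ρ(v₂² − v₁²) = 216000 − ½·737·(8.93² − 1.45²) = 216000 − 28600 = 187000 Pa.

187 kPa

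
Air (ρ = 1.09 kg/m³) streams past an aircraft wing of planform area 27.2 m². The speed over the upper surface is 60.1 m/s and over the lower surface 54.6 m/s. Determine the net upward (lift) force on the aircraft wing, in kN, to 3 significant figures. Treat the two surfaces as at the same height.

F = 9.35 kN

With equal heights on the two surfaces, Bernoulli gives P_lower − P_upper = ½ρ(v_upper² − v_lower²).
ΔP = ½·1.09·(60.1² − 54.6²) = 344 Pa.
Lift = ΔP · A = 344 × 27.2 = 9350 N.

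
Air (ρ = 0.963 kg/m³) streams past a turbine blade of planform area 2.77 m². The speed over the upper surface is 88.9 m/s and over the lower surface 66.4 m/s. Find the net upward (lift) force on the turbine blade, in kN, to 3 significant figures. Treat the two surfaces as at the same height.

The faster flow above has the lower pressure; Bernoulli (same height) gives ΔP = ½ρ(v_up² − v_low²).
ΔP = ½·0.963·(88.9² − 66.4²) = 1680 Pa.
Lift = ΔP · A = 1680 × 2.77 = 4660 N.

F ≈ 4.66 kN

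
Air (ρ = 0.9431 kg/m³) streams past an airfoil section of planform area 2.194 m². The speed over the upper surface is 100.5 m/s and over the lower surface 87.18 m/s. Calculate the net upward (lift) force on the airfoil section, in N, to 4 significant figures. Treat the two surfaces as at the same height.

The faster flow above has the lower pressure; Bernoulli (same height) gives ΔP = ½ρ(v_up² − v_low²).
ΔP = ½·0.9431·(100.5² − 87.18²) = 1179 Pa.
Lift = ΔP · A = 1179 × 2.194 = 2586 N.

F ≈ 2586 N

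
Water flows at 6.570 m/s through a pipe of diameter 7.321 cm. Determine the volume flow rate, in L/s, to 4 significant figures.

Q = 27.66 L/s

Q = A·v = 0.004210 m² × 6.570 m/s = 0.02766 m³/s.
Converting: 0.02766 m³/s × 1000 = 27.66 L/s.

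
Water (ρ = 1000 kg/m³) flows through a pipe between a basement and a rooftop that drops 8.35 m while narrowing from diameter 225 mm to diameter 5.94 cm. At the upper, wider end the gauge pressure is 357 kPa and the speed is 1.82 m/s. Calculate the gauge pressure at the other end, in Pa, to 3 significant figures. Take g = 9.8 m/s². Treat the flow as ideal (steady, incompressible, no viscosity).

P₂ ≈ 99500 Pa

The volume flow rate is constant, so v₂ = (A₁/A₂)v₁ = (398/27.7)·1.82 = 26.1 m/s.
Bernoulli: P₁ + ½ρv₁² + ρg h₁ = P₂ + ½ρv₂² + ρg h₂, so P₂ = P₁ + ½ρ(v₁² − v₂²) − ρg(h₂ − h₁).
P₂ = 357000 + ½·1000·(1.82² − 26.1²) − 1000·9.8·(−8.35) = 357000 + (-339000) − (-81800) = 99500 Pa.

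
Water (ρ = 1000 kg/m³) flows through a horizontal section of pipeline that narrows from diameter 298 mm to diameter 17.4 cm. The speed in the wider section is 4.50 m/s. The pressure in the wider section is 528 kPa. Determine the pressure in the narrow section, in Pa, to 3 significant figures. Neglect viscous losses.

Continuity gives A₁v₁ = A₂v₂, so v₂ = (697 cm²)/(238 cm²) × 4.50 m/s = 13.2 m/s.
Along the horizontal streamline, P + ½ρv² is constant.
P₂ = P₁ − ½ρ(v₂² − v₁²) = 528000 − ½·1000·(13.2² − 4.50²) = 528000 − 77000 = 451000 Pa.

P₂ = 451000 Pa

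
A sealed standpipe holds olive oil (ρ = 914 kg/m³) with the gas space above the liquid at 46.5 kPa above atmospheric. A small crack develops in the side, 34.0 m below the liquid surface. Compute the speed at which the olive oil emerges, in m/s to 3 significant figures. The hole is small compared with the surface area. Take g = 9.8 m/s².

Take point 1 at the surface (v₁ ≈ 0) and point 2 at the hole (at atmospheric pressure). Bernoulli: P₁ + ρg h = P_atm + ½ρv₂².
With P₁ − P_atm = 46500 Pa, v₂ = √(2gh + 2ΔP/ρ) = √(2·9.8·34.0 + 2·46500/914) = 27.7 m/s.

v ≈ 27.7 m/s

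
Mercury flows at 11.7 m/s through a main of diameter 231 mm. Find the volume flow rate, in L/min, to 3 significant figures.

Q = A·v = 0.0419 m² × 11.7 m/s = 0.490 m³/s.
Converting: 0.490 m³/s × 60000 = 29400 L/min.

Q = 29400 L/min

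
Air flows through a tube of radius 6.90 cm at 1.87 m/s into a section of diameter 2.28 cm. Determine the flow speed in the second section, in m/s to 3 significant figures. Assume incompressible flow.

v₂ ≈ 68.5 m/s

By continuity, v₂ = v₁·A₁/A₂ = 1.87·(150/4.08) = 68.5 m/s.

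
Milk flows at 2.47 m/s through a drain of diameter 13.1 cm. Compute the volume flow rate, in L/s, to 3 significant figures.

Q = A·v = 0.0135 m² × 2.47 m/s = 0.0333 m³/s.
Converting: 0.0333 m³/s × 1000 = 33.3 L/s.

33.3 L/s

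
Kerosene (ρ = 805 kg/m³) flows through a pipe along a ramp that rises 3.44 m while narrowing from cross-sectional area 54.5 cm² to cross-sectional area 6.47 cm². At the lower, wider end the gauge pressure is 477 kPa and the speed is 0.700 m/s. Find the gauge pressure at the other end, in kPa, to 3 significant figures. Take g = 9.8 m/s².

Continuity gives A₁v₁ = A₂v₂, so v₂ = (54.5 cm²)/(6.47 cm²) × 0.700 m/s = 5.90 m/s.
Applying Bernoulli between the two ends and solving for P₂: P₂ = P₁ + ½ρ(v₁² − v₂²) − ρgΔh.
P₂ = 477000 + ½·805·(0.700² − 5.90²) − 805·9.8·(+3.44) = 477000 + (-13800) − (27100) = 436000 Pa.

P₂ ≈ 436 kPa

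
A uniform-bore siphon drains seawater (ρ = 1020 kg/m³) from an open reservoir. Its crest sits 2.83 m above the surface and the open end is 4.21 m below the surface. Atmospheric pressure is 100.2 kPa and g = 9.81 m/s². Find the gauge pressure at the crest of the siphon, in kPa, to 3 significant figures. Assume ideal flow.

P_gauge ≈ -70.4 kPa

The outlet speed comes from Torricelli: v = √(2g·4.21) = 9.09 m/s.
With constant cross-section the crest speed equals v; applying Bernoulli from the surface up to the crest, P_top = P_atm − ½ρv² − ρg·h_top.
P_top = 100200 − ½·1020·9.09² − 1020·9.81·2.83 = 29800 Pa. So P_gauge = P_top − P_atm = -70400 Pa.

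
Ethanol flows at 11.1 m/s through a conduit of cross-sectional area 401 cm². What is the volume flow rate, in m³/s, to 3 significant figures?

Q ≈ 0.445 m³/s

Q = A·v = 0.0401 m² × 11.1 m/s = 0.445 m³/s.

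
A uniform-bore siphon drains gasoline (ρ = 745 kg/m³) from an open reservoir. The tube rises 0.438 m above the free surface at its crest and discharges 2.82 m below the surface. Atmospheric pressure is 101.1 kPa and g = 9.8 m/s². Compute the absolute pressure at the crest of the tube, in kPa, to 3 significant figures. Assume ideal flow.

Bernoulli surface→outlet gives ½v² = g·h_out, so v = √(2·9.8·2.82) = 7.43 m/s.
Continuity keeps v the same throughout the tube; from surface to crest, P_atm + 0 = P_top + ½ρv² + ρg·h_top.
P_top = 101100 − ½·745·7.43² − 745·9.8·0.438 = 77300 Pa.

P_top ≈ 77.3 kPa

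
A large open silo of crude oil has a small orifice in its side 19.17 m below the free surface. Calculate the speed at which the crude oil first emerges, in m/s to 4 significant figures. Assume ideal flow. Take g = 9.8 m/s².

v ≈ 19.38 m/s

The surface is effectively still and both ends are open, so ½v² = gh and v = √(2·9.8·19.17) = 19.38 m/s.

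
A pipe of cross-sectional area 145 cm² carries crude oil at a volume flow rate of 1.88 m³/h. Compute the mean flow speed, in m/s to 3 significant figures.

v = 0.0360 m/s

Q = 1.88 m³/h = 0.000522 m³/s.
v = Q/A = 0.000522 / 0.0145 = 0.0360 m/s.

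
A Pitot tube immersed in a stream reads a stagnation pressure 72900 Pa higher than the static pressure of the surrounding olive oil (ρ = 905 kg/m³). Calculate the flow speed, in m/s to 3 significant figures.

v = 12.7 m/s

Bernoulli between the free stream and the stagnation point: ½ρv² = P_stag − P_static.
v = √(2ΔP/ρ) = √(2·72900/905) = 12.7 m/s.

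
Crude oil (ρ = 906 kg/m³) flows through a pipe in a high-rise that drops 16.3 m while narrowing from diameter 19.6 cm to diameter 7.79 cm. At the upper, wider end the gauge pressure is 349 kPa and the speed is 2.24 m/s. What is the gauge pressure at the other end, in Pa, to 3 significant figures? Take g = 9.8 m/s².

P₂ ≈ 405000 Pa

The volume flow rate is constant, so v₂ = (A₁/A₂)v₁ = (302/47.7)·2.24 = 14.2 m/s.
Bernoulli: P₁ + ½ρv₁² + ρg h₁ = P₂ + ½ρv₂² + ρg h₂, so P₂ = P₁ + ½ρ(v₁² − v₂²) − ρg(h₂ − h₁).
P₂ = 349000 + ½·906·(2.24² − 14.2²) − 906·9.8·(−16.3) = 349000 + (-88800) − (-145000) = 405000 Pa.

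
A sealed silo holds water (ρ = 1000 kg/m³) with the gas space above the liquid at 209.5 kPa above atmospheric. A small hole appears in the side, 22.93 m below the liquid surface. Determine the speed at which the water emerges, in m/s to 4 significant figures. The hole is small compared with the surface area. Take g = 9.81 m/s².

v = 29.48 m/s

Take point 1 at the surface (v₁ ≈ 0) and point 2 at the hole (at atmospheric pressure). Bernoulli: P₁ + ρg h = P_atm + ½ρv₂².
With P₁ − P_atm = 209500 Pa, v₂ = √(2gh + 2ΔP/ρ) = √(2·9.81·22.93 + 2·209500/1000) = 29.48 m/s.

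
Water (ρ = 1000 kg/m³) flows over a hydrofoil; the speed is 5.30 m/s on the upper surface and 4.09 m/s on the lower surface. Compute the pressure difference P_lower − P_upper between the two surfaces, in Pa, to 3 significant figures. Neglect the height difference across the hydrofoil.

5680 Pa

The pressure is lower where the speed is higher: ΔP = ½ρ(v_up² − v_low²).
ΔP = ½·1000·(5.30² − 4.09²) = 5680 Pa.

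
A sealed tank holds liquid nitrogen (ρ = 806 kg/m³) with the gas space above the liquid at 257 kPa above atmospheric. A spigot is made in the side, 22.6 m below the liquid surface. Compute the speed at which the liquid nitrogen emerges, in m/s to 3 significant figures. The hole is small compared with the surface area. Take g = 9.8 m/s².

v = 32.9 m/s

Take point 1 at the surface (v₁ ≈ 0) and point 2 at the hole (at atmospheric pressure). Bernoulli: P₁ + ρg h = P_atm + ½ρv₂².
With P₁ − P_atm = 257000 Pa, v₂ = √(2gh + 2ΔP/ρ) = √(2·9.8·22.6 + 2·257000/806) = 32.9 m/s.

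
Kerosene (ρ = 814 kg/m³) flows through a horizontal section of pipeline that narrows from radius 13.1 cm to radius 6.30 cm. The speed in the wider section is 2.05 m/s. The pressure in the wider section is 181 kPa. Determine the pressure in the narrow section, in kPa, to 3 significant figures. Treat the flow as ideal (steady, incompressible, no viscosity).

The volume flow rate is constant, so v₂ = (A₁/A₂)v₁ = (539/125)·2.05 = 8.86 m/s.
Along the horizontal streamline, P + ½ρv² is constant.
P₂ = P₁ − ½ρ(v₂² − v₁²) = 181000 − ½·814·(8.86² − 2.05²) = 181000 − 30300 = 151000 Pa.

P₂ ≈ 151 kPa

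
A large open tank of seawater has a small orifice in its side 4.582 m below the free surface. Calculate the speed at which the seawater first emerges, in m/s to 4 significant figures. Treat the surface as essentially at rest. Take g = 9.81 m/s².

With the surface at rest and both surface and jet at atmospheric pressure, Bernoulli gives ρg h = ½ρv², so v = √(2gh) = √(2·9.81·4.582) = 9.481 m/s.

v ≈ 9.481 m/s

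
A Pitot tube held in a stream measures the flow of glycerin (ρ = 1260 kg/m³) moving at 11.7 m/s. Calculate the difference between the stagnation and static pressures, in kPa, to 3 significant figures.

The dynamic pressure equals the rise in static pressure at the stagnation point: ΔP = ½ρv².
ΔP = ½·1260·11.7² = 86200 Pa.

86.2 kPa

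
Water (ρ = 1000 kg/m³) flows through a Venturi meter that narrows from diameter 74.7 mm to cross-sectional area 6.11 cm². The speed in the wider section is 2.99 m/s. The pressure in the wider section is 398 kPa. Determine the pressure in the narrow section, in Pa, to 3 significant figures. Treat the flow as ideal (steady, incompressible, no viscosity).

P₂ ≈ 172000 Pa

The volume flow rate is constant, so v₂ = (A₁/A₂)v₁ = (43.8/6.11)·2.99 = 21.4 m/s.
The pipe is horizontal, so Bernoulli reduces to P₁ + ½ρv₁² = P₂ + ½ρv₂².
P₂ = P₁ − ½ρ(v₂² − v₁²) = 398000 − ½·1000·(21.4² − 2.99²) = 398000 − 226000 = 172000 Pa.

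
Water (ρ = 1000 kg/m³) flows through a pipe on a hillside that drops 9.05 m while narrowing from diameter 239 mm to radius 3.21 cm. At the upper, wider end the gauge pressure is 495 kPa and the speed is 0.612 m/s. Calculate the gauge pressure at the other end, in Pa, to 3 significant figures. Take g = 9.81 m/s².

Mass conservation (A₁v₁ = A₂v₂) gives v₂ = 0.612 × 449/32.4 = 8.48 m/s.
Applying Bernoulli between the two ends and solving for P₂: P₂ = P₁ + ½ρ(v₁² − v₂²) − ρgΔh.
P₂ = 495000 + ½·1000·(0.612² − 8.48²) − 1000·9.81·(−9.05) = 495000 + (-35800) − (-88800) = 548000 Pa.

P₂ ≈ 548000 Pa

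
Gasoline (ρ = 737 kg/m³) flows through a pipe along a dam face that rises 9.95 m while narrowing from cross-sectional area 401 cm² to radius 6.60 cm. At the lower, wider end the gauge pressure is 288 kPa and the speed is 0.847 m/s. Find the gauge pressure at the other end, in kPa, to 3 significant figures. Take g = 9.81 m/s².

P₂ = 214 kPa

Continuity gives A₁v₁ = A₂v₂, so v₂ = (401 cm²)/(137 cm²) × 0.847 m/s = 2.48 m/s.
Applying Bernoulli between the two ends and solving for P₂: P₂ = P₁ + ½ρ(v₁² − v₂²) − ρgΔh.
P₂ = 288000 + ½·737·(0.847² − 2.48²) − 737·9.81·(+9.95) = 288000 + (-2010) − (71900) = 214000 Pa.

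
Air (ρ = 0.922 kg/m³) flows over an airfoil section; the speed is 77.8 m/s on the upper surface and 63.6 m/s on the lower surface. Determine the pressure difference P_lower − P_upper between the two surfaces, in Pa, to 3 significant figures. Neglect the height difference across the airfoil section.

With negligible Δh, P + ½ρv² is constant, so P_low − P_up = ½ρ(v_up² − v_low²).
ΔP = ½·0.922·(77.8² − 63.6²) = 926 Pa.

926 Pa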